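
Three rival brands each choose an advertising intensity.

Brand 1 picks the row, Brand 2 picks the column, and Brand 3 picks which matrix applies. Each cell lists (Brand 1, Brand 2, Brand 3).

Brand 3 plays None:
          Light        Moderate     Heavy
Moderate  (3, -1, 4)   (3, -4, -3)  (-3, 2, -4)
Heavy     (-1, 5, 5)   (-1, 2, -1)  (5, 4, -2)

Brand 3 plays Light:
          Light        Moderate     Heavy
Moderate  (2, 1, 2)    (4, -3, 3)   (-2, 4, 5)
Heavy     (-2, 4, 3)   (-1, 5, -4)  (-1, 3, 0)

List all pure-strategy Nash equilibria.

(Moderate, Light, None): Brand 2 can switch to Heavy (-1 → 2). Not NE.
(Moderate, Light, Light): Brand 2 can switch to Heavy (1 → 4). Not NE.
(Moderate, Moderate, None): Brand 2 can switch to Light (-4 → -1). Not NE.
(Moderate, Moderate, Light): Brand 2 can switch to Light (-3 → 1). Not NE.
(Moderate, Heavy, None): Brand 1 can switch to Heavy (-3 → 5). Not NE.
(Moderate, Heavy, Light): Brand 1 can switch to Heavy (-2 → -1). Not NE.
(The remaining 6 profiles each have a profitable deviation by the same check.)

There is no pure-strategy Nash equilibrium.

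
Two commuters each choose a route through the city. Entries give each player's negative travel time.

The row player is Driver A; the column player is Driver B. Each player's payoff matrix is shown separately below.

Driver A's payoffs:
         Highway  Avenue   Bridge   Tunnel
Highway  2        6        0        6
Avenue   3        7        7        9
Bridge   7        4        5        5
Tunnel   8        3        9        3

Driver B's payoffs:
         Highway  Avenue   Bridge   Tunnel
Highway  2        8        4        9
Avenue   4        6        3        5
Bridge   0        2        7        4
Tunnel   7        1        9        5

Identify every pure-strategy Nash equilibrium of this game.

Mark each player's best response to every combination of opponents' strategies; a profile where every player is best-responding is a pure Nash equilibrium.
Driver A against Highway: payoffs 2, 3, 7, 8 → best response Tunnel.
Driver A against Avenue: payoffs 6, 7, 4, 3 → best response Avenue.
Driver A against Bridge: payoffs 0, 7, 5, 9 → best response Tunnel.
Driver A against Tunnel: payoffs 6, 9, 5, 3 → best response Avenue.
Driver B against Highway: payoffs 2, 8, 4, 9 → best response Tunnel.
Driver B against Avenue: payoffs 4, 6, 3, 5 → best response Avenue.
Driver B against Bridge: payoffs 0, 2, 7, 4 → best response Bridge.
Driver B against Tunnel: payoffs 7, 1, 9, 5 → best response Bridge.
Mutual best responses: (Avenue, Avenue); (Tunnel, Bridge).

The pure Nash equilibria are (Avenue, Avenue), (Tunnel, Bridge).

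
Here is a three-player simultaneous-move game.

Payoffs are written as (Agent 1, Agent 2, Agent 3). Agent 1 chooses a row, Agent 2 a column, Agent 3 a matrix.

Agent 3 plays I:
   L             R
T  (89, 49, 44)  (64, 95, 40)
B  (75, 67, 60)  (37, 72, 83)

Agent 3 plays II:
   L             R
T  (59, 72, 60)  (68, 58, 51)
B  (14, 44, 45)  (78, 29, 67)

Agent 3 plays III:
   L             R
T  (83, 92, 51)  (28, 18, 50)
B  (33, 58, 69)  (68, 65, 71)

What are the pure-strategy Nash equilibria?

For each player, find the best response to each opponent profile; mutual best responses are the pure NE.
Agent 1 against (L, I): payoffs 89, 75 → best response T.
Agent 1 against (L, II): payoffs 59, 14 → best response T.
Agent 1 against (L, III): payoffs 83, 33 → best response T.
Agent 1 against (R, I): payoffs 64, 37 → best response T.
Agent 1 against (R, II): payoffs 68, 78 → best response B.
Agent 1 against (R, III): payoffs 28, 68 → best response B.
Agent 2 against (T, I): payoffs 49, 95 → best response R.
Agent 2 against (T, II): payoffs 72, 58 → best response L.
Agent 2 against (T, III): payoffs 92, 18 → best response L.
Agent 2 against (B, I): payoffs 67, 72 → best response R.
Agent 2 against (B, II): payoffs 44, 29 → best response L.
Agent 2 against (B, III): payoffs 58, 65 → best response R.
Agent 3 against (T, L): payoffs 44, 60, 51 → best response II.
Agent 3 against (T, R): payoffs 40, 51, 50 → best response II.
Agent 3 against (B, L): payoffs 60, 45, 69 → best response III.
Agent 3 against (B, R): payoffs 83, 67, 71 → best response I.
Mutual best responses: (T, L, II).

(T, L, II)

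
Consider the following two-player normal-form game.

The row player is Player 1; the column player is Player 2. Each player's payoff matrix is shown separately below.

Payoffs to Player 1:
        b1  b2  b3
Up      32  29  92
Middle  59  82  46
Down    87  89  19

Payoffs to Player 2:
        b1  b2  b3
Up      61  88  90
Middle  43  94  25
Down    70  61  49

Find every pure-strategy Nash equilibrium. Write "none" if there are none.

Pure-strategy Nash equilibria: (Up, b3) and (Down, b1)

For each player, find the best response to each opponent profile; mutual best responses are the pure NE.
Player 1 against b1: payoffs 32, 59, 87 → best response Down.
Player 1 against b2: payoffs 29, 82, 89 → best response Down.
Player 1 against b3: payoffs 92, 46, 19 → best response Up.
Player 2 against Up: payoffs 61, 88, 90 → best response b3.
Player 2 against Middle: payoffs 43, 94, 25 → best response b2.
Player 2 against Down: payoffs 70, 61, 49 → best response b1.
Mutual best responses: (Up, b3); (Down, b1).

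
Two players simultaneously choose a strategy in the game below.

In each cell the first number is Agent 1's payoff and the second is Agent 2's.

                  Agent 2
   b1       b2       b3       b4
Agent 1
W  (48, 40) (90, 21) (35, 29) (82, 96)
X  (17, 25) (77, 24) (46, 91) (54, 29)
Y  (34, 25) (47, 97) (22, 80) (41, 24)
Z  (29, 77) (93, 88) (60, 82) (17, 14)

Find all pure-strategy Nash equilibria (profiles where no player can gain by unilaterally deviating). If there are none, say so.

Agent 1 against b1: payoffs 48, 17, 34, 29 → best response W.
Agent 1 against b2: payoffs 90, 77, 47, 93 → best response Z.
Agent 1 against b3: payoffs 35, 46, 22, 60 → best response Z.
Agent 1 against b4: payoffs 82, 54, 41, 17 → best response W.
Agent 2 against W: payoffs 40, 21, 29, 96 → best response b4.
Agent 2 against X: payoffs 25, 24, 91, 29 → best response b3.
Agent 2 against Y: payoffs 25, 97, 80, 24 → best response b2.
Agent 2 against Z: payoffs 77, 88, 82, 14 → best response b2.
Mutual best responses: (W, b4); (Z, b2).

The pure Nash equilibria are (W, b4); (Z, b2).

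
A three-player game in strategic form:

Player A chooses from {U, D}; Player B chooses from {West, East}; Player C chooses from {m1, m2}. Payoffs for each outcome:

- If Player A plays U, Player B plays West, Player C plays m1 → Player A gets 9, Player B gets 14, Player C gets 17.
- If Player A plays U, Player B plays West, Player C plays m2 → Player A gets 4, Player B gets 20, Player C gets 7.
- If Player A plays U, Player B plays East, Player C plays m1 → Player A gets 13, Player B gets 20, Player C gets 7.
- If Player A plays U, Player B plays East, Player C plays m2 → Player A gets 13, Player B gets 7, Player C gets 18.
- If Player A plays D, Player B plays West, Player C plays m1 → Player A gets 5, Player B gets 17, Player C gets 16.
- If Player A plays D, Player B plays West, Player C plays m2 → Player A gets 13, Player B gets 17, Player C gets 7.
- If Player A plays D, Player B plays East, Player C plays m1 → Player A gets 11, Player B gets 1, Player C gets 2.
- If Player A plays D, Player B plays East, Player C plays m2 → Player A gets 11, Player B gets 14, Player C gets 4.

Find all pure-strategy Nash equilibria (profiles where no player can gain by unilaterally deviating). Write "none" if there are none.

For each strategy profile, look for a profitable unilateral deviation.
(U, West, m1): Player B can switch to East (14 → 20). Not NE.
(U, West, m2): Player A can switch to D (4 → 13). Not NE.
(U, East, m1): Player C can switch to m2 (7 → 18). Not NE.
(U, East, m2): Player B can switch to West (7 → 20). Not NE.
(D, West, m1): Player A can switch to U (5 → 9). Not NE.
(D, West, m2): Player C can switch to m1 (7 → 16). Not NE.
(D, East, m1): Player A can switch to U (11 → 13). Not NE.
(D, East, m2): Player A can switch to U (11 → 13). Not NE.

There is no pure-strategy Nash equilibrium.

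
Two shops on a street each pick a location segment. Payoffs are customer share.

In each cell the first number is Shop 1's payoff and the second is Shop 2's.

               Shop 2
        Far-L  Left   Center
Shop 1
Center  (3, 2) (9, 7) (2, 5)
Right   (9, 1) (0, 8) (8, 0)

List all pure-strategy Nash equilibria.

The unique pure-strategy Nash equilibrium is (Center, Left).

Check each profile: it is a Nash equilibrium iff no player can strictly gain by switching unilaterally.
(Center, Far-L): Shop 1 can switch to Right (3 → 9). Not NE.
(Center, Left): Shop 1 gets 9, best alternative 0; Shop 2 gets 7, best alternative 5. No profitable deviation — NE.
(Center, Center): Shop 1 can switch to Right (2 → 8). Not NE.
(Right, Far-L): Shop 2 can switch to Left (1 → 8). Not NE.
(Right, Left): Shop 1 can switch to Center (0 → 9). Not NE.
(Right, Center): Shop 2 can switch to Far-L (0 → 1). Not NE.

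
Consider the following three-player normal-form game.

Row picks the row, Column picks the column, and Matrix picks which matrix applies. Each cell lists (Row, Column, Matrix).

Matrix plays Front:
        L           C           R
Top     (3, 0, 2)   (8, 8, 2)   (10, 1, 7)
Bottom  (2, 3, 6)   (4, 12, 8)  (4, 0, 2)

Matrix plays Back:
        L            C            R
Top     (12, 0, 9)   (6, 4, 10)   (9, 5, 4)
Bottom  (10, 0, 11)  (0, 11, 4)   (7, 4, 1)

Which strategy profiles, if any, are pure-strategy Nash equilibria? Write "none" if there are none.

none

Mark each player's best response to every combination of opponents' strategies; a profile where every player is best-responding is a pure Nash equilibrium.
Row against (L, Front): payoffs 3, 2 → best response Top.
Row against (L, Back): payoffs 12, 10 → best response Top.
Row against (C, Front): payoffs 8, 4 → best response Top.
Row against (C, Back): payoffs 6, 0 → best response Top.
Row against (R, Front): payoffs 10, 4 → best response Top.
Row against (R, Back): payoffs 9, 7 → best response Top.
Column against (Top, Front): payoffs 0, 8, 1 → best response C.
Column against (Top, Back): payoffs 0, 4, 5 → best response R.
Column against (Bottom, Front): payoffs 3, 12, 0 → best response C.
Column against (Bottom, Back): payoffs 0, 11, 4 → best response C.
Matrix against (Top, L): payoffs 2, 9 → best response Back.
Matrix against (Top, C): payoffs 2, 10 → best response Back.
Matrix against (Top, R): payoffs 7, 4 → best response Front.
Matrix against (Bottom, L): payoffs 6, 11 → best response Back.
Matrix against (Bottom, C): payoffs 8, 4 → best response Front.
Matrix against (Bottom, R): payoffs 2, 1 → best response Front.
No profile is a mutual best response for all players.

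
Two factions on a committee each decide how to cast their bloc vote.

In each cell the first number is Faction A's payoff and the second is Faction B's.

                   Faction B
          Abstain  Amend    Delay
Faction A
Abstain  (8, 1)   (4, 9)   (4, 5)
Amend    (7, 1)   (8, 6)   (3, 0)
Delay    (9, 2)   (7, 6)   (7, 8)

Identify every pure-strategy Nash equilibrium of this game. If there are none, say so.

Faction A against Abstain: payoffs 8, 7, 9 → best response Delay.
Faction A against Amend: payoffs 4, 8, 7 → best response Amend.
Faction A against Delay: payoffs 4, 3, 7 → best response Delay.
Faction B against Abstain: payoffs 1, 9, 5 → best response Amend.
Faction B against Amend: payoffs 1, 6, 0 → best response Amend.
Faction B against Delay: payoffs 2, 6, 8 → best response Delay.
Mutual best responses: (Amend, Amend); (Delay, Delay).

(Amend, Amend); (Delay, Delay)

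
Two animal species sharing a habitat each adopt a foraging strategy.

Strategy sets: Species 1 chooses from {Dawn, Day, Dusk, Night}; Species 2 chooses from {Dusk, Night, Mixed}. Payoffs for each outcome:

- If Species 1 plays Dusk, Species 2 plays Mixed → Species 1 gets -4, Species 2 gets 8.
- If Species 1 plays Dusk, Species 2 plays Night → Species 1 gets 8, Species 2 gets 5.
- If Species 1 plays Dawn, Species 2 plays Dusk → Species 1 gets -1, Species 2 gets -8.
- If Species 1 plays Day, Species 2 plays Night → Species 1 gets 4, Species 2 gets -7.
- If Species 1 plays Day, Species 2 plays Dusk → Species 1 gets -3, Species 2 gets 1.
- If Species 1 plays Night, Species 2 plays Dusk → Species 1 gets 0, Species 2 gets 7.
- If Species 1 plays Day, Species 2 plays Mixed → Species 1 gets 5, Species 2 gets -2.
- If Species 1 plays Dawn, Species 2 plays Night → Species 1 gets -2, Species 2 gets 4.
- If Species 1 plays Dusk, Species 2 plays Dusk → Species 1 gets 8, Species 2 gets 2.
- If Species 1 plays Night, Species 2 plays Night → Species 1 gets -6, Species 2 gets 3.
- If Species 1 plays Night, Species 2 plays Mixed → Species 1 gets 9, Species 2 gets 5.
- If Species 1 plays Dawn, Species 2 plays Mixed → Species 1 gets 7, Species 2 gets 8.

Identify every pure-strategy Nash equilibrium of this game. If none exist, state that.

(Dawn, Dusk): Species 1 can switch to Dusk (-1 → 8). Not NE.
(Dawn, Night): Species 1 can switch to Day (-2 → 4). Not NE.
(Dawn, Mixed): Species 1 can switch to Night (7 → 9). Not NE.
(Day, Dusk): Species 1 can switch to Dawn (-3 → -1). Not NE.
(Day, Night): Species 1 can switch to Dusk (4 → 8). Not NE.
(Day, Mixed): Species 1 can switch to Dawn (5 → 7). Not NE.
(Dusk, Dusk): Species 2 can switch to Night (2 → 5). Not NE.
(Dusk, Night): Species 2 can switch to Mixed (5 → 8). Not NE.
(Dusk, Mixed): Species 1 can switch to Dawn (-4 → 7). Not NE.
(Night, Dusk): Species 1 can switch to Dusk (0 → 8). Not NE.
(The remaining 2 profiles each have a profitable deviation by the same check.)

No pure-strategy Nash equilibrium.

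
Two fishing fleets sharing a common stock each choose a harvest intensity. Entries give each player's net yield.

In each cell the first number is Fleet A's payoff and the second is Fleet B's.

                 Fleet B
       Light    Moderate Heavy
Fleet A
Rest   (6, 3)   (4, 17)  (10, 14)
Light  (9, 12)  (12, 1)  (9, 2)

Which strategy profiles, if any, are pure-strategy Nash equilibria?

The unique pure-strategy Nash equilibrium is (Light, Light).

For each player, find the best response to each opponent profile; mutual best responses are the pure NE.
Fleet A against Light: payoffs 6, 9 → best response Light.
Fleet A against Moderate: payoffs 4, 12 → best response Light.
Fleet A against Heavy: payoffs 10, 9 → best response Rest.
Fleet B against Rest: payoffs 3, 17, 14 → best response Moderate.
Fleet B against Light: payoffs 12, 1, 2 → best response Light.
Mutual best responses: (Light, Light).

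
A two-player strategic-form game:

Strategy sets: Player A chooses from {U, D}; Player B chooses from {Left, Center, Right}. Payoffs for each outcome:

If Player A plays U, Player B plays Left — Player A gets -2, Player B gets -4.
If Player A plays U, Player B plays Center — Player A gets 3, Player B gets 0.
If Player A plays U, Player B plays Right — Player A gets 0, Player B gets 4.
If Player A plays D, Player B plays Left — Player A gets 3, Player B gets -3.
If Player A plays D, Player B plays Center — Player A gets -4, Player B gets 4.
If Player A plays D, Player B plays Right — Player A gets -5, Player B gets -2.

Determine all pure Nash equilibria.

The unique pure-strategy Nash equilibrium is (U, Right).

For each player, find the best response to each opponent profile; mutual best responses are the pure NE.
Player A against Left: payoffs -2, 3 → best response D.
Player A against Center: payoffs 3, -4 → best response U.
Player A against Right: payoffs 0, -5 → best response U.
Player B against U: payoffs -4, 0, 4 → best response Right.
Player B against D: payoffs -3, 4, -2 → best response Center.
Mutual best responses: (U, Right).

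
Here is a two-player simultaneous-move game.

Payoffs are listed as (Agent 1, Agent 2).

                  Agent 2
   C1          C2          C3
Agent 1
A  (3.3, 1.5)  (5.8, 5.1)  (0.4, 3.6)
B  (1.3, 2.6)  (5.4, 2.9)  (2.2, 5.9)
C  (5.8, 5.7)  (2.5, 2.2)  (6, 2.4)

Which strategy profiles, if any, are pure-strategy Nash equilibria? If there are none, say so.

Pure-strategy Nash equilibria: (A, C2); (C, C1)

(A, C1): Agent 1 can switch to C (3.3 → 5.8). Not NE.
(A, C2): Agent 1 gets 5.8, best alternative 5.4; Agent 2 gets 5.1, best alternative 3.6. No profitable deviation — NE.
(A, C3): Agent 1 can switch to B (0.4 → 2.2). Not NE.
(B, C1): Agent 1 can switch to A (1.3 → 3.3). Not NE.
(B, C2): Agent 1 can switch to A (5.4 → 5.8). Not NE.
(B, C3): Agent 1 can switch to C (2.2 → 6). Not NE.
(C, C1): Agent 1 gets 5.8, best alternative 3.3; Agent 2 gets 5.7, best alternative 2.4. No profitable deviation — NE.
(C, C2): Agent 1 can switch to A (2.5 → 5.8). Not NE.
(C, C3): Agent 2 can switch to C1 (2.4 → 5.7). Not NE.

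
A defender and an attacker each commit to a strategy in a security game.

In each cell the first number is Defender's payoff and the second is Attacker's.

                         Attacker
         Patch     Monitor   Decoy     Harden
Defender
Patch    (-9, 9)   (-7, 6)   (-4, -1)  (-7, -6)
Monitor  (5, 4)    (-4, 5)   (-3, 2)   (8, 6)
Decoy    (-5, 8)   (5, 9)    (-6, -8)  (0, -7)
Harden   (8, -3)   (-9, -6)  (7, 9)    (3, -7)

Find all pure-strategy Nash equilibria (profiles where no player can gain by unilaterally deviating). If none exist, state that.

(Patch, Patch): Defender can switch to Monitor (-9 → 5). Not NE.
(Patch, Monitor): Defender can switch to Monitor (-7 → -4). Not NE.
(Patch, Decoy): Defender can switch to Monitor (-4 → -3). Not NE.
(Patch, Harden): Defender can switch to Monitor (-7 → 8). Not NE.
(Monitor, Patch): Defender can switch to Harden (5 → 8). Not NE.
(Monitor, Monitor): Defender can switch to Decoy (-4 → 5). Not NE.
(Monitor, Decoy): Defender can switch to Harden (-3 → 7). Not NE.
(Monitor, Harden): Defender gets 8, best alternative 3; Attacker gets 6, best alternative 5. No profitable deviation — NE.
(Decoy, Patch): Defender can switch to Monitor (-5 → 5). Not NE.
(Decoy, Monitor): Defender gets 5, best alternative -4; Attacker gets 9, best alternative 8. No profitable deviation — NE.
(Harden, Decoy): Defender gets 7, best alternative -3; Attacker gets 9, best alternative -3. No profitable deviation — NE.
(The remaining 5 profiles each have a profitable deviation by the same check.)

The pure Nash equilibria are (Monitor, Harden), (Decoy, Monitor), (Harden, Decoy).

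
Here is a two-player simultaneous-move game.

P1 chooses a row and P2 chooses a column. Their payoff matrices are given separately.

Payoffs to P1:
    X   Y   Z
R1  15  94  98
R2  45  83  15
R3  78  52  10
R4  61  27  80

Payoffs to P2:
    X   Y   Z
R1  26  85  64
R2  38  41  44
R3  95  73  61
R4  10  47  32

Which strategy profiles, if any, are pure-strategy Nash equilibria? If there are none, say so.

(R1, X): P1 can switch to R2 (15 → 45). Not NE.
(R1, Y): P1 gets 94, best alternative 83; P2 gets 85, best alternative 64. No profitable deviation — NE.
(R1, Z): P2 can switch to Y (64 → 85). Not NE.
(R2, X): P1 can switch to R3 (45 → 78). Not NE.
(R2, Y): P1 can switch to R1 (83 → 94). Not NE.
(R2, Z): P1 can switch to R1 (15 → 98). Not NE.
(R3, X): P1 gets 78, best alternative 61; P2 gets 95, best alternative 73. No profitable deviation — NE.
(R3, Y): P1 can switch to R1 (52 → 94). Not NE.
(R3, Z): P1 can switch to R1 (10 → 98). Not NE.
(R4, X): P1 can switch to R3 (61 → 78). Not NE.
(R4, Y): P1 can switch to R1 (27 → 94). Not NE.
(R4, Z): P1 can switch to R1 (80 → 98). Not NE.

The pure Nash equilibria are (R1, Y); (R3, X).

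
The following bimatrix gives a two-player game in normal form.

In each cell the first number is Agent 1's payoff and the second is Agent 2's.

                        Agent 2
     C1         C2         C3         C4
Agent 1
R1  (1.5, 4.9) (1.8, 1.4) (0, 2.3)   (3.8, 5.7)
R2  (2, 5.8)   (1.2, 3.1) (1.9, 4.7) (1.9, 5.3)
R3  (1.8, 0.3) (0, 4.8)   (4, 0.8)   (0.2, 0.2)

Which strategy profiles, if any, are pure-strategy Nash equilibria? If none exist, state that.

Pure-strategy Nash equilibria: (R1, C4) and (R2, C1)

Check each profile: it is a Nash equilibrium iff no player can strictly gain by switching unilaterally.
(R1, C1): Agent 1 can switch to R2 (1.5 → 2). Not NE.
(R1, C2): Agent 2 can switch to C1 (1.4 → 4.9). Not NE.
(R1, C3): Agent 1 can switch to R2 (0 → 1.9). Not NE.
(R1, C4): Agent 1 gets 3.8, best alternative 1.9; Agent 2 gets 5.7, best alternative 4.9. No profitable deviation — NE.
(R2, C1): Agent 1 gets 2, best alternative 1.8; Agent 2 gets 5.8, best alternative 5.3. No profitable deviation — NE.
(R2, C2): Agent 1 can switch to R1 (1.2 → 1.8). Not NE.
(R2, C3): Agent 1 can switch to R3 (1.9 → 4). Not NE.
(R2, C4): Agent 1 can switch to R1 (1.9 → 3.8). Not NE.
(R3, C1): Agent 1 can switch to R2 (1.8 → 2). Not NE.
(R3, C2): Agent 1 can switch to R1 (0 → 1.8). Not NE.
(R3, C3): Agent 2 can switch to C2 (0.8 → 4.8). Not NE.
(R3, C4): Agent 1 can switch to R1 (0.2 → 3.8). Not NE.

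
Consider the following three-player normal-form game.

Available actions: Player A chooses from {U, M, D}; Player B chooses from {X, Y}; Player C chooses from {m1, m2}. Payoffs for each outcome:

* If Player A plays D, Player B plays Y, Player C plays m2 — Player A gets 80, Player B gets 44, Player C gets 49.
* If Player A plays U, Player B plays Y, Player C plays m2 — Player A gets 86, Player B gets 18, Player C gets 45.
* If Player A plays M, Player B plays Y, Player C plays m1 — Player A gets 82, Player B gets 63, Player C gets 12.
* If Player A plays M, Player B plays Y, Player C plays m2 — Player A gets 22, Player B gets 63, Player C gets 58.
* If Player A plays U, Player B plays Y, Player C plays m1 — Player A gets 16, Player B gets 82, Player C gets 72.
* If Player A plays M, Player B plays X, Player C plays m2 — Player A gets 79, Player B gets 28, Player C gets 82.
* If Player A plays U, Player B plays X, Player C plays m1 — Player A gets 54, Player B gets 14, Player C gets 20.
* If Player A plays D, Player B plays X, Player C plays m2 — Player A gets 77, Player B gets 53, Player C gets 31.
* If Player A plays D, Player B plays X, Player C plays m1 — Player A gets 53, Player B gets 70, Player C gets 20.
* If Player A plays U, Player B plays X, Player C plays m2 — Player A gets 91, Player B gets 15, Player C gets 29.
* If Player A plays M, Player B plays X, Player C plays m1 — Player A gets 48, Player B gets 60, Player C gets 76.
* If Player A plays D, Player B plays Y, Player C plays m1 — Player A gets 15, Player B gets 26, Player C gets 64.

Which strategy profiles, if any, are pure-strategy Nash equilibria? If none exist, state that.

There is no pure-strategy Nash equilibrium.

Player A against (X, m1): payoffs 54, 48, 53 → best response U.
Player A against (X, m2): payoffs 91, 79, 77 → best response U.
Player A against (Y, m1): payoffs 16, 82, 15 → best response M.
Player A against (Y, m2): payoffs 86, 22, 80 → best response U.
Player B against (U, m1): payoffs 14, 82 → best response Y.
Player B against (U, m2): payoffs 15, 18 → best response Y.
Player B against (M, m1): payoffs 60, 63 → best response Y.
Player B against (M, m2): payoffs 28, 63 → best response Y.
Player B against (D, m1): payoffs 70, 26 → best response X.
Player B against (D, m2): payoffs 53, 44 → best response X.
Player C against (U, X): payoffs 20, 29 → best response m2.
Player C against (U, Y): payoffs 72, 45 → best response m1.
Player C against (M, X): payoffs 76, 82 → best response m2.
Player C against (M, Y): payoffs 12, 58 → best response m2.
Player C against (D, X): payoffs 20, 31 → best response m2.
Player C against (D, Y): payoffs 64, 49 → best response m1.
No profile is a mutual best response for all players.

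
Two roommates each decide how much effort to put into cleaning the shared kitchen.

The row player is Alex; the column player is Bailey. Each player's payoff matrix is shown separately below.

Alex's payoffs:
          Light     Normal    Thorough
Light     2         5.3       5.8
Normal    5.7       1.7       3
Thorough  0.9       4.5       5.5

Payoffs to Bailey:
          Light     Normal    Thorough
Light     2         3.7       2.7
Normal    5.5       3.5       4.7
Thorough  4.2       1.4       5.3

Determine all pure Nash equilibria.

(Light, Light): Alex can switch to Normal (2 → 5.7). Not NE.
(Light, Normal): Alex gets 5.3, best alternative 4.5; Bailey gets 3.7, best alternative 2.7. No profitable deviation — NE.
(Light, Thorough): Bailey can switch to Normal (2.7 → 3.7). Not NE.
(Normal, Light): Alex gets 5.7, best alternative 2; Bailey gets 5.5, best alternative 4.7. No profitable deviation — NE.
(Normal, Normal): Alex can switch to Light (1.7 → 5.3). Not NE.
(Normal, Thorough): Alex can switch to Light (3 → 5.8). Not NE.
(Thorough, Light): Alex can switch to Light (0.9 → 2). Not NE.
(Thorough, Normal): Alex can switch to Light (4.5 → 5.3). Not NE.
(Thorough, Thorough): Alex can switch to Light (5.5 → 5.8). Not NE.

Pure-strategy Nash equilibria: (Light, Normal) and (Normal, Light)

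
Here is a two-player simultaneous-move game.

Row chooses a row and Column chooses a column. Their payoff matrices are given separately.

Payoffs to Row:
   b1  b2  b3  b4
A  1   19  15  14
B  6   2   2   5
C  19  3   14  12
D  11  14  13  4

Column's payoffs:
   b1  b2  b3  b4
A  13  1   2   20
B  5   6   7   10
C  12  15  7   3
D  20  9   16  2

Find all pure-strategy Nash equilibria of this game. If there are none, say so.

The unique pure-strategy Nash equilibrium is (A, b4).

Row against b1: payoffs 1, 6, 19, 11 → best response C.
Row against b2: payoffs 19, 2, 3, 14 → best response A.
Row against b3: payoffs 15, 2, 14, 13 → best response A.
Row against b4: payoffs 14, 5, 12, 4 → best response A.
Column against A: payoffs 13, 1, 2, 20 → best response b4.
Column against B: payoffs 5, 6, 7, 10 → best response b4.
Column against C: payoffs 12, 15, 7, 3 → best response b2.
Column against D: payoffs 20, 9, 16, 2 → best response b1.
Mutual best responses: (A, b4).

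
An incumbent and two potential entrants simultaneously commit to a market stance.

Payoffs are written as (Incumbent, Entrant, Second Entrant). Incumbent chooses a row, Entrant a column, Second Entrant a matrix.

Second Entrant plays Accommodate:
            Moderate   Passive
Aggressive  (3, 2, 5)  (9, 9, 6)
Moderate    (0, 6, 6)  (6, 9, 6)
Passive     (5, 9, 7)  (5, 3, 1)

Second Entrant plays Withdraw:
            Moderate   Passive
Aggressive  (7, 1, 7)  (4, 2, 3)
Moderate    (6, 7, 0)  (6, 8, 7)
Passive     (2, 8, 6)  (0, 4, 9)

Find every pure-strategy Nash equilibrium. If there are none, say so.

The pure Nash equilibria are (Aggressive, Passive, Accommodate) and (Moderate, Passive, Withdraw) and (Passive, Moderate, Accommodate).

(Aggressive, Moderate, Accommodate): Incumbent can switch to Passive (3 → 5). Not NE.
(Aggressive, Moderate, Withdraw): Entrant can switch to Passive (1 → 2). Not NE.
(Aggressive, Passive, Accommodate): Incumbent gets 9, best alternative 6; Entrant gets 9, best alternative 2; Second Entrant gets 6, best alternative 3. No profitable deviation — NE.
(Aggressive, Passive, Withdraw): Incumbent can switch to Moderate (4 → 6). Not NE.
(Moderate, Moderate, Accommodate): Incumbent can switch to Aggressive (0 → 3). Not NE.
(Moderate, Moderate, Withdraw): Incumbent can switch to Aggressive (6 → 7). Not NE.
(Moderate, Passive, Accommodate): Incumbent can switch to Aggressive (6 → 9). Not NE.
(Moderate, Passive, Withdraw): Incumbent gets 6, best alternative 4; Entrant gets 8, best alternative 7; Second Entrant gets 7, best alternative 6. No profitable deviation — NE.
(Passive, Moderate, Accommodate): Incumbent gets 5, best alternative 3; Entrant gets 9, best alternative 3; Second Entrant gets 7, best alternative 6. No profitable deviation — NE.
(Passive, Moderate, Withdraw): Incumbent can switch to Aggressive (2 → 7). Not NE.
(Passive, Passive, Accommodate): Incumbent can switch to Aggressive (5 → 9). Not NE.
(The remaining 1 profile has a profitable deviation by the same check.)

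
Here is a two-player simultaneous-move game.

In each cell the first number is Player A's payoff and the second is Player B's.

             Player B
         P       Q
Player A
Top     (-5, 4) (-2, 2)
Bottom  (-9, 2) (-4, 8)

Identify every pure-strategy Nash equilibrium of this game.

Pure NE: (Top, P)

Check each profile: it is a Nash equilibrium iff no player can strictly gain by switching unilaterally.
(Top, P): Player A gets -5, best alternative -9; Player B gets 4, best alternative 2. No profitable deviation — NE.
(Top, Q): Player B can switch to P (2 → 4). Not NE.
(Bottom, P): Player A can switch to Top (-9 → -5). Not NE.
(Bottom, Q): Player A can switch to Top (-4 → -2). Not NE.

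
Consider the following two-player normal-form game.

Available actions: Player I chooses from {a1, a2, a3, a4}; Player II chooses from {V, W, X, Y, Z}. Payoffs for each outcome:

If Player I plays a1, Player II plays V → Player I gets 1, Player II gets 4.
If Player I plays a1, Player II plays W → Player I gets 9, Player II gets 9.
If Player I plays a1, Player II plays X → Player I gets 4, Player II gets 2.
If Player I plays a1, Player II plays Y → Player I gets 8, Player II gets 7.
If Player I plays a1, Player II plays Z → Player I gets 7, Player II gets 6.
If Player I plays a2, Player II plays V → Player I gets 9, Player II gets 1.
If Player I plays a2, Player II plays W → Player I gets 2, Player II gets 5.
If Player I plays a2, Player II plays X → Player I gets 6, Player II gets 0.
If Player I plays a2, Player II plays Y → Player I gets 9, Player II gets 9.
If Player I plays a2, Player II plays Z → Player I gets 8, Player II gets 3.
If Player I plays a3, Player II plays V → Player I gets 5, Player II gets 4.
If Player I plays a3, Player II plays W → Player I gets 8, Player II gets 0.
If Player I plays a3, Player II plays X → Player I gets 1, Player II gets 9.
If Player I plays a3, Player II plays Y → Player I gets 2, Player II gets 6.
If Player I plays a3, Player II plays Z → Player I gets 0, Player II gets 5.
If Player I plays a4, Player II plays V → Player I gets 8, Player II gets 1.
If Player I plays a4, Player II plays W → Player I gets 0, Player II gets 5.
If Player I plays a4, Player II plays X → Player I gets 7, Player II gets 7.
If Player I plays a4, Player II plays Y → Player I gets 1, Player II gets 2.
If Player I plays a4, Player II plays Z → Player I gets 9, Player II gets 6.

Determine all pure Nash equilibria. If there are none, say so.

For each strategy profile, look for a profitable unilateral deviation.
(a1, V): Player I can switch to a2 (1 → 9). Not NE.
(a1, W): Player I gets 9, best alternative 8; Player II gets 9, best alternative 7. No profitable deviation — NE.
(a1, X): Player I can switch to a2 (4 → 6). Not NE.
(a1, Y): Player I can switch to a2 (8 → 9). Not NE.
(a1, Z): Player I can switch to a2 (7 → 8). Not NE.
(a2, V): Player II can switch to W (1 → 5). Not NE.
(a2, W): Player I can switch to a1 (2 → 9). Not NE.
(a2, X): Player I can switch to a4 (6 → 7). Not NE.
(a2, Y): Player I gets 9, best alternative 8; Player II gets 9, best alternative 5. No profitable deviation — NE.
(a2, Z): Player I can switch to a4 (8 → 9). Not NE.
(a3, V): Player I can switch to a2 (5 → 9). Not NE.
(a3, W): Player I can switch to a1 (8 → 9). Not NE.
(a4, X): Player I gets 7, best alternative 6; Player II gets 7, best alternative 6. No profitable deviation — NE.
(The remaining 7 profiles each have a profitable deviation by the same check.)

Pure-strategy Nash equilibria: (a1, W), (a2, Y), (a4, X)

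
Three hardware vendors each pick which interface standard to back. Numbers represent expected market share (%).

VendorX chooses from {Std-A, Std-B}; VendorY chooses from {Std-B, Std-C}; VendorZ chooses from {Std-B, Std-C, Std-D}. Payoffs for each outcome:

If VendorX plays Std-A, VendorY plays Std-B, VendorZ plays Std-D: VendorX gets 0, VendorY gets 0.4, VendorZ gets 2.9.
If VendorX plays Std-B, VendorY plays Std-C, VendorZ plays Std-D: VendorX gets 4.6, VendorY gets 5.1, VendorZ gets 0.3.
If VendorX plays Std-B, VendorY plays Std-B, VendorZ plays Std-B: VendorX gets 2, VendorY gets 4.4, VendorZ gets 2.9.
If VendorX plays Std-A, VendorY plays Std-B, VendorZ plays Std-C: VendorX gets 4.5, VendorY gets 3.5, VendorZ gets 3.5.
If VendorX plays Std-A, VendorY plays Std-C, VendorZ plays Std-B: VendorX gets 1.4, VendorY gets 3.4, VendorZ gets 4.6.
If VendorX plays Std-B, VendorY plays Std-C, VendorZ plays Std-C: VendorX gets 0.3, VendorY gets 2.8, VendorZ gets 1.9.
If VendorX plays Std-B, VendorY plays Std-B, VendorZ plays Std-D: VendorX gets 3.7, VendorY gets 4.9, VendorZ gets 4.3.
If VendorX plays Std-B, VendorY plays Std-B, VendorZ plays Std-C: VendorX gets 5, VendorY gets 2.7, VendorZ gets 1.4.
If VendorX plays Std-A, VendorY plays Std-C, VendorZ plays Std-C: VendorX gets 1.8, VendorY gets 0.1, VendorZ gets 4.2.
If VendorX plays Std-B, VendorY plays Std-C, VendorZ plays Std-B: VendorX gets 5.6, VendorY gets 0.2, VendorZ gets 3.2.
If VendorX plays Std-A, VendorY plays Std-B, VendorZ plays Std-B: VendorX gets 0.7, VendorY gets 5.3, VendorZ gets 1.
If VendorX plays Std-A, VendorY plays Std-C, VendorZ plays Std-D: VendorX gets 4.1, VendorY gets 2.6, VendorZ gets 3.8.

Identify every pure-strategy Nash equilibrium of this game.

For each player, find the best response to each opponent profile; mutual best responses are the pure NE.
VendorX against (Std-B, Std-B): payoffs 0.7, 2 → best response Std-B.
VendorX against (Std-B, Std-C): payoffs 4.5, 5 → best response Std-B.
VendorX against (Std-B, Std-D): payoffs 0, 3.7 → best response Std-B.
VendorX against (Std-C, Std-B): payoffs 1.4, 5.6 → best response Std-B.
VendorX against (Std-C, Std-C): payoffs 1.8, 0.3 → best response Std-A.
VendorX against (Std-C, Std-D): payoffs 4.1, 4.6 → best response Std-B.
VendorY against (Std-A, Std-B): payoffs 5.3, 3.4 → best response Std-B.
VendorY against (Std-A, Std-C): payoffs 3.5, 0.1 → best response Std-B.
VendorY against (Std-A, Std-D): payoffs 0.4, 2.6 → best response Std-C.
VendorY against (Std-B, Std-B): payoffs 4.4, 0.2 → best response Std-B.
VendorY against (Std-B, Std-C): payoffs 2.7, 2.8 → best response Std-C.
VendorY against (Std-B, Std-D): payoffs 4.9, 5.1 → best response Std-C.
VendorZ against (Std-A, Std-B): payoffs 1, 3.5, 2.9 → best response Std-C.
VendorZ against (Std-A, Std-C): payoffs 4.6, 4.2, 3.8 → best response Std-B.
VendorZ against (Std-B, Std-B): payoffs 2.9, 1.4, 4.3 → best response Std-D.
VendorZ against (Std-B, Std-C): payoffs 3.2, 1.9, 0.3 → best response Std-B.
No profile is a mutual best response for all players.

This game has no pure Nash equilibrium.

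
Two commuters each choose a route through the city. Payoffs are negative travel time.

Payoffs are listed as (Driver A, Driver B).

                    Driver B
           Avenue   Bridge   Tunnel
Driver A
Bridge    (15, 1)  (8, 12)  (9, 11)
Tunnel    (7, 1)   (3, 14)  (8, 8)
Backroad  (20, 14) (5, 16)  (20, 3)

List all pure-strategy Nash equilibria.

For each player, find the best response to each opponent profile; mutual best responses are the pure NE.
Driver A against Avenue: payoffs 15, 7, 20 → best response Backroad.
Driver A against Bridge: payoffs 8, 3, 5 → best response Bridge.
Driver A against Tunnel: payoffs 9, 8, 20 → best response Backroad.
Driver B against Bridge: payoffs 1, 12, 11 → best response Bridge.
Driver B against Tunnel: payoffs 1, 14, 8 → best response Bridge.
Driver B against Backroad: payoffs 14, 16, 3 → best response Bridge.
Mutual best responses: (Bridge, Bridge).

The unique pure-strategy Nash equilibrium is (Bridge, Bridge).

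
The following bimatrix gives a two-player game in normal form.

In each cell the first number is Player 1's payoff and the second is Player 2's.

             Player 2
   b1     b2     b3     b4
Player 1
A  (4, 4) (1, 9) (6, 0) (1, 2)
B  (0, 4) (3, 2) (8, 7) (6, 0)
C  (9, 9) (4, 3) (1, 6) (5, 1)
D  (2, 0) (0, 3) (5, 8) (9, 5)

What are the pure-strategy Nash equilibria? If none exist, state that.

The pure Nash equilibria are (B, b3); (C, b1).

(A, b1): Player 1 can switch to C (4 → 9). Not NE.
(A, b2): Player 1 can switch to B (1 → 3). Not NE.
(A, b3): Player 1 can switch to B (6 → 8). Not NE.
(A, b4): Player 1 can switch to B (1 → 6). Not NE.
(B, b1): Player 1 can switch to A (0 → 4). Not NE.
(B, b2): Player 1 can switch to C (3 → 4). Not NE.
(B, b3): Player 1 gets 8, best alternative 6; Player 2 gets 7, best alternative 4. No profitable deviation — NE.
(B, b4): Player 1 can switch to D (6 → 9). Not NE.
(C, b1): Player 1 gets 9, best alternative 4; Player 2 gets 9, best alternative 6. No profitable deviation — NE.
(C, b2): Player 2 can switch to b1 (3 → 9). Not NE.
(C, b3): Player 1 can switch to A (1 → 6). Not NE.
(C, b4): Player 1 can switch to B (5 → 6). Not NE.
(D, b1): Player 1 can switch to A (2 → 4). Not NE.
(D, b2): Player 1 can switch to A (0 → 1). Not NE.
(The remaining 2 profiles each have a profitable deviation by the same check.)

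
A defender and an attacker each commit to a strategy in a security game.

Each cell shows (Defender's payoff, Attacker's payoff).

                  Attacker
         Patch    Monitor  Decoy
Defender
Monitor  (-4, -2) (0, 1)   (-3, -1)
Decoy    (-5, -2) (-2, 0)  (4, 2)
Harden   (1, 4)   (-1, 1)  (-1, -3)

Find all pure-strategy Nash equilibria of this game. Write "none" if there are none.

Defender against Patch: payoffs -4, -5, 1 → best response Harden.
Defender against Monitor: payoffs 0, -2, -1 → best response Monitor.
Defender against Decoy: payoffs -3, 4, -1 → best response Decoy.
Attacker against Monitor: payoffs -2, 1, -1 → best response Monitor.
Attacker against Decoy: payoffs -2, 0, 2 → best response Decoy.
Attacker against Harden: payoffs 4, 1, -3 → best response Patch.
Mutual best responses: (Monitor, Monitor); (Decoy, Decoy); (Harden, Patch).

The pure Nash equilibria are (Monitor, Monitor) and (Decoy, Decoy) and (Harden, Patch).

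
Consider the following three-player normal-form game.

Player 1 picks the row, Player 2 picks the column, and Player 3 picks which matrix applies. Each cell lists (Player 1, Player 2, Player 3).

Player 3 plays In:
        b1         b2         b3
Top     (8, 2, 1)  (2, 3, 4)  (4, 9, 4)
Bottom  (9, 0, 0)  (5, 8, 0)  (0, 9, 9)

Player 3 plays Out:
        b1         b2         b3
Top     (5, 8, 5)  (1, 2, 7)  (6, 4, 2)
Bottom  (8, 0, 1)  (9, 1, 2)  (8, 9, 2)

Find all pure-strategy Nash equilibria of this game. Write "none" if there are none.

(Top, b1, In): Player 1 can switch to Bottom (8 → 9). Not NE.
(Top, b1, Out): Player 1 can switch to Bottom (5 → 8). Not NE.
(Top, b2, In): Player 1 can switch to Bottom (2 → 5). Not NE.
(Top, b2, Out): Player 1 can switch to Bottom (1 → 9). Not NE.
(Top, b3, In): Player 1 gets 4, best alternative 0; Player 2 gets 9, best alternative 3; Player 3 gets 4, best alternative 2. No profitable deviation — NE.
(Top, b3, Out): Player 1 can switch to Bottom (6 → 8). Not NE.
(Bottom, b1, In): Player 2 can switch to b2 (0 → 8). Not NE.
(Bottom, b1, Out): Player 2 can switch to b2 (0 → 1). Not NE.
(Bottom, b2, In): Player 2 can switch to b3 (8 → 9). Not NE.
(Bottom, b2, Out): Player 2 can switch to b3 (1 → 9). Not NE.
(Bottom, b3, In): Player 1 can switch to Top (0 → 4). Not NE.
(The remaining 1 profile has a profitable deviation by the same check.)

The unique pure-strategy Nash equilibrium is (Top, b3, In).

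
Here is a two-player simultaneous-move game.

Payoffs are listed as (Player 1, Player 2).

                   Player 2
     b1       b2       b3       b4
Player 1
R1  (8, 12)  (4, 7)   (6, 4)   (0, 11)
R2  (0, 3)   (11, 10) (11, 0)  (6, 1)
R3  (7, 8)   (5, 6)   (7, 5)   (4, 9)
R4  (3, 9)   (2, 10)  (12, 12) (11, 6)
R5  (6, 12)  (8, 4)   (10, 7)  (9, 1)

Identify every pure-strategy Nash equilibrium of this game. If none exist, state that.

The pure Nash equilibria are (R1, b1); (R2, b2); (R4, b3).

(R1, b1): Player 1 gets 8, best alternative 7; Player 2 gets 12, best alternative 11. No profitable deviation — NE.
(R1, b2): Player 1 can switch to R2 (4 → 11). Not NE.
(R1, b3): Player 1 can switch to R2 (6 → 11). Not NE.
(R1, b4): Player 1 can switch to R2 (0 → 6). Not NE.
(R2, b1): Player 1 can switch to R1 (0 → 8). Not NE.
(R2, b2): Player 1 gets 11, best alternative 8; Player 2 gets 10, best alternative 3. No profitable deviation — NE.
(R2, b3): Player 1 can switch to R4 (11 → 12). Not NE.
(R2, b4): Player 1 can switch to R4 (6 → 11). Not NE.
(R4, b3): Player 1 gets 12, best alternative 11; Player 2 gets 12, best alternative 10. No profitable deviation — NE.
(The remaining 11 profiles each have a profitable deviation by the same check.)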